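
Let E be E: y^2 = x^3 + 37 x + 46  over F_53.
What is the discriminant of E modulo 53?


4 a^3 + 27 b^2 = 4*37^3 + 27*46^2 = 202612 + 57132 = 259744
Delta = -16 * (259744) = -4155904
Delta mod 53 = 38

Delta = 38 (mod 53)


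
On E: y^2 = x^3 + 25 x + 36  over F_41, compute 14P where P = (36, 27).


k = 14 = 1110_2 (binary, LSB first: 0111)
Double-and-add from P = (36, 27):
  bit 0 = 0: acc unchanged = O
  bit 1 = 1: acc = O + (1, 12) = (1, 12)
  bit 2 = 1: acc = (1, 12) + (21, 33) = (20, 7)
  bit 3 = 1: acc = (20, 7) + (22, 0) = (1, 29)

14P = (1, 29)


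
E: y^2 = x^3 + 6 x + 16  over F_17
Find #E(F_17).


For each x in F_17, count y with y^2 = x^3 + 6 x + 16 mod 17:
  x = 0: RHS = 16, y in [4, 13]  -> 2 point(s)
  x = 2: RHS = 2, y in [6, 11]  -> 2 point(s)
  x = 4: RHS = 2, y in [6, 11]  -> 2 point(s)
  x = 5: RHS = 1, y in [1, 16]  -> 2 point(s)
  x = 6: RHS = 13, y in [8, 9]  -> 2 point(s)
  x = 8: RHS = 15, y in [7, 10]  -> 2 point(s)
  x = 9: RHS = 0, y in [0]  -> 1 point(s)
  x = 11: RHS = 2, y in [6, 11]  -> 2 point(s)
  x = 13: RHS = 13, y in [8, 9]  -> 2 point(s)
  x = 15: RHS = 13, y in [8, 9]  -> 2 point(s)
  x = 16: RHS = 9, y in [3, 14]  -> 2 point(s)
Affine points: 21. Add the point at infinity: total = 22.

#E(F_17) = 22


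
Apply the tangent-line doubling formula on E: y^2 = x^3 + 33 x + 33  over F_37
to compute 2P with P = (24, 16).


Doubling: s = (3 x1^2 + a) / (2 y1)
s = (3*24^2 + 33) / (2*16) mod 37 = 3
x3 = s^2 - 2 x1 mod 37 = 3^2 - 2*24 = 35
y3 = s (x1 - x3) - y1 mod 37 = 3 * (24 - 35) - 16 = 25

2P = (35, 25)


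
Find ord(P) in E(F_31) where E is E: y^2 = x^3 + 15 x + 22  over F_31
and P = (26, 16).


Compute successive multiples of P until we hit O:
  1P = (26, 16)
  2P = (19, 25)
  3P = (6, 7)
  4P = (3, 30)
  5P = (7, 25)
  6P = (16, 7)
  7P = (5, 6)
  8P = (1, 21)
  ... (continuing to 32P)
  32P = O

ord(P) = 32


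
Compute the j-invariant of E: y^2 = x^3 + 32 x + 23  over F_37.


Delta = -16(4 a^3 + 27 b^2) mod 37 = 29
-1728 * (4 a)^3 = -1728 * (4*32)^3 mod 37 = 23
j = 23 * 29^(-1) mod 37 = 11

j = 11 (mod 37)


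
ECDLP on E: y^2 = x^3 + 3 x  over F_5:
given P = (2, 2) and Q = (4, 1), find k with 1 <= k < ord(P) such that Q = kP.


Enumerate multiples of P until we hit Q = (4, 1):
  1P = (2, 2)
  2P = (1, 3)
  3P = (3, 4)
  4P = (4, 4)
  5P = (0, 0)
  6P = (4, 1)
Match found at i = 6.

k = 6


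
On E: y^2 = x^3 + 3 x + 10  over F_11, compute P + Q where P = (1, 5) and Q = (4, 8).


P != Q, so use the chord formula.
s = (y2 - y1) / (x2 - x1) = (3) / (3) mod 11 = 1
x3 = s^2 - x1 - x2 mod 11 = 1^2 - 1 - 4 = 7
y3 = s (x1 - x3) - y1 mod 11 = 1 * (1 - 7) - 5 = 0

P + Q = (7, 0)


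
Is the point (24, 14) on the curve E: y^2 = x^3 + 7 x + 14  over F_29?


Check whether y^2 = x^3 + 7 x + 14 (mod 29) for (x, y) = (24, 14).
LHS: y^2 = 14^2 mod 29 = 22
RHS: x^3 + 7 x + 14 = 24^3 + 7*24 + 14 mod 29 = 28
LHS != RHS

No, not on the curve


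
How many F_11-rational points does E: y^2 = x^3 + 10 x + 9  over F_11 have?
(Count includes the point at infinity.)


For each x in F_11, count y with y^2 = x^3 + 10 x + 9 mod 11:
  x = 0: RHS = 9, y in [3, 8]  -> 2 point(s)
  x = 1: RHS = 9, y in [3, 8]  -> 2 point(s)
  x = 2: RHS = 4, y in [2, 9]  -> 2 point(s)
  x = 3: RHS = 0, y in [0]  -> 1 point(s)
  x = 4: RHS = 3, y in [5, 6]  -> 2 point(s)
  x = 7: RHS = 4, y in [2, 9]  -> 2 point(s)
  x = 9: RHS = 3, y in [5, 6]  -> 2 point(s)
  x = 10: RHS = 9, y in [3, 8]  -> 2 point(s)
Affine points: 15. Add the point at infinity: total = 16.

#E(F_11) = 16


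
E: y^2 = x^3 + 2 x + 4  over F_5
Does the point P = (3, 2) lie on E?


Check whether y^2 = x^3 + 2 x + 4 (mod 5) for (x, y) = (3, 2).
LHS: y^2 = 2^2 mod 5 = 4
RHS: x^3 + 2 x + 4 = 3^3 + 2*3 + 4 mod 5 = 2
LHS != RHS

No, not on the curve


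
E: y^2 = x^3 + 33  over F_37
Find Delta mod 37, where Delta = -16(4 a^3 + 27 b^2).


4 a^3 + 27 b^2 = 4*0^3 + 27*33^2 = 0 + 29403 = 29403
Delta = -16 * (29403) = -470448
Delta mod 37 = 7

Delta = 7 (mod 37)


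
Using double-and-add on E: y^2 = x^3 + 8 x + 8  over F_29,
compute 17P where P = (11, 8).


k = 17 = 10001_2 (binary, LSB first: 10001)
Double-and-add from P = (11, 8):
  bit 0 = 1: acc = O + (11, 8) = (11, 8)
  bit 1 = 0: acc unchanged = (11, 8)
  bit 2 = 0: acc unchanged = (11, 8)
  bit 3 = 0: acc unchanged = (11, 8)
  bit 4 = 1: acc = (11, 8) + (8, 2) = (14, 15)

17P = (14, 15)


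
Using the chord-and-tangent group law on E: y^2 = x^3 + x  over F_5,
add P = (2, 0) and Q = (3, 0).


P != Q, so use the chord formula.
s = (y2 - y1) / (x2 - x1) = (0) / (1) mod 5 = 0
x3 = s^2 - x1 - x2 mod 5 = 0^2 - 2 - 3 = 0
y3 = s (x1 - x3) - y1 mod 5 = 0 * (2 - 0) - 0 = 0

P + Q = (0, 0)


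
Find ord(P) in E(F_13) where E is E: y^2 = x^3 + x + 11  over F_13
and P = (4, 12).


Compute successive multiples of P until we hit O:
  1P = (4, 12)
  2P = (4, 1)
  3P = O

ord(P) = 3


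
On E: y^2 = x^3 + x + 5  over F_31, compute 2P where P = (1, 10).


Doubling: s = (3 x1^2 + a) / (2 y1)
s = (3*1^2 + 1) / (2*10) mod 31 = 25
x3 = s^2 - 2 x1 mod 31 = 25^2 - 2*1 = 3
y3 = s (x1 - x3) - y1 mod 31 = 25 * (1 - 3) - 10 = 2

2P = (3, 2)


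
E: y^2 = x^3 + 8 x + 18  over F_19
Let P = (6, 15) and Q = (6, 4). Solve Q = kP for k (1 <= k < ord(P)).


Enumerate multiples of P until we hit Q = (6, 4):
  1P = (6, 15)
  2P = (13, 1)
  3P = (4, 0)
  4P = (13, 18)
  5P = (6, 4)
Match found at i = 5.

k = 5


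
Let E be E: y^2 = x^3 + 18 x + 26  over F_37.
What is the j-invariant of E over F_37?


Delta = -16(4 a^3 + 27 b^2) mod 37 = 17
-1728 * (4 a)^3 = -1728 * (4*18)^3 mod 37 = 23
j = 23 * 17^(-1) mod 37 = 34

j = 34 (mod 37)


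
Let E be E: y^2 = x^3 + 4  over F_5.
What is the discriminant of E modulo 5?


4 a^3 + 27 b^2 = 4*0^3 + 27*4^2 = 0 + 432 = 432
Delta = -16 * (432) = -6912
Delta mod 5 = 3

Delta = 3 (mod 5)


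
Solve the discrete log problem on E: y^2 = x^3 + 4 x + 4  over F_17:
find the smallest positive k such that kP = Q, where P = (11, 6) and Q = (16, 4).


Enumerate multiples of P until we hit Q = (16, 4):
  1P = (11, 6)
  2P = (16, 4)
Match found at i = 2.

k = 2


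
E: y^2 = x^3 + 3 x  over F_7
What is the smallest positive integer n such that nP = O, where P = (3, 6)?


Compute successive multiples of P until we hit O:
  1P = (3, 6)
  2P = (2, 0)
  3P = (3, 1)
  4P = O

ord(P) = 4


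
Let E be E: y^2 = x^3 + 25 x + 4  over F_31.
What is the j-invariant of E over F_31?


Delta = -16(4 a^3 + 27 b^2) mod 31 = 30
-1728 * (4 a)^3 = -1728 * (4*25)^3 mod 31 = 16
j = 16 * 30^(-1) mod 31 = 15

j = 15 (mod 31)


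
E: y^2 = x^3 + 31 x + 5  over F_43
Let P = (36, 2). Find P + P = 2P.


Doubling: s = (3 x1^2 + a) / (2 y1)
s = (3*36^2 + 31) / (2*2) mod 43 = 23
x3 = s^2 - 2 x1 mod 43 = 23^2 - 2*36 = 27
y3 = s (x1 - x3) - y1 mod 43 = 23 * (36 - 27) - 2 = 33

2P = (27, 33)


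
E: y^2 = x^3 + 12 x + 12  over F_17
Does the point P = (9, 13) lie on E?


Check whether y^2 = x^3 + 12 x + 12 (mod 17) for (x, y) = (9, 13).
LHS: y^2 = 13^2 mod 17 = 16
RHS: x^3 + 12 x + 12 = 9^3 + 12*9 + 12 mod 17 = 16
LHS = RHS

Yes, on the curve


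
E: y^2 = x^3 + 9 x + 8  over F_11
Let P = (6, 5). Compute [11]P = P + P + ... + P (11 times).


k = 11 = 1011_2 (binary, LSB first: 1101)
Double-and-add from P = (6, 5):
  bit 0 = 1: acc = O + (6, 5) = (6, 5)
  bit 1 = 1: acc = (6, 5) + (4, 3) = (2, 10)
  bit 2 = 0: acc unchanged = (2, 10)
  bit 3 = 1: acc = (2, 10) + (9, 2) = (4, 8)

11P = (4, 8)


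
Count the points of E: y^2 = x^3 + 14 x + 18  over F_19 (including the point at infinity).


For each x in F_19, count y with y^2 = x^3 + 14 x + 18 mod 19:
  x = 2: RHS = 16, y in [4, 15]  -> 2 point(s)
  x = 3: RHS = 11, y in [7, 12]  -> 2 point(s)
  x = 4: RHS = 5, y in [9, 10]  -> 2 point(s)
  x = 5: RHS = 4, y in [2, 17]  -> 2 point(s)
  x = 16: RHS = 6, y in [5, 14]  -> 2 point(s)
  x = 17: RHS = 1, y in [1, 18]  -> 2 point(s)
Affine points: 12. Add the point at infinity: total = 13.

#E(F_19) = 13


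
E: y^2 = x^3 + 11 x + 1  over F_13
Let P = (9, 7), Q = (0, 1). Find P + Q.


P != Q, so use the chord formula.
s = (y2 - y1) / (x2 - x1) = (7) / (4) mod 13 = 5
x3 = s^2 - x1 - x2 mod 13 = 5^2 - 9 - 0 = 3
y3 = s (x1 - x3) - y1 mod 13 = 5 * (9 - 3) - 7 = 10

P + Q = (3, 10)


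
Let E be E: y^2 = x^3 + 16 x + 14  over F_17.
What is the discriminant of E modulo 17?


4 a^3 + 27 b^2 = 4*16^3 + 27*14^2 = 16384 + 5292 = 21676
Delta = -16 * (21676) = -346816
Delta mod 17 = 1

Delta = 1 (mod 17)


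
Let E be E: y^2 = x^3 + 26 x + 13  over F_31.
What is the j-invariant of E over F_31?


Delta = -16(4 a^3 + 27 b^2) mod 31 = 30
-1728 * (4 a)^3 = -1728 * (4*26)^3 mod 31 = 15
j = 15 * 30^(-1) mod 31 = 16

j = 16 (mod 31)


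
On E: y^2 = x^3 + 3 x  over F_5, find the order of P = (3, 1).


Compute successive multiples of P until we hit O:
  1P = (3, 1)
  2P = (4, 4)
  3P = (2, 2)
  4P = (1, 2)
  5P = (0, 0)
  6P = (1, 3)
  7P = (2, 3)
  8P = (4, 1)
  ... (continuing to 10P)
  10P = O

ord(P) = 10


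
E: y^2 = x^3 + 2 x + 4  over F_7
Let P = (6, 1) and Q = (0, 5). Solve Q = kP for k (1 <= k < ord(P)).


Enumerate multiples of P until we hit Q = (0, 5):
  1P = (6, 1)
  2P = (3, 3)
  3P = (0, 2)
  4P = (2, 3)
  5P = (1, 0)
  6P = (2, 4)
  7P = (0, 5)
Match found at i = 7.

k = 7


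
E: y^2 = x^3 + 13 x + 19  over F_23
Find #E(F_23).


For each x in F_23, count y with y^2 = x^3 + 13 x + 19 mod 23:
  x = 3: RHS = 16, y in [4, 19]  -> 2 point(s)
  x = 5: RHS = 2, y in [5, 18]  -> 2 point(s)
  x = 7: RHS = 16, y in [4, 19]  -> 2 point(s)
  x = 13: RHS = 16, y in [4, 19]  -> 2 point(s)
  x = 14: RHS = 1, y in [1, 22]  -> 2 point(s)
  x = 15: RHS = 1, y in [1, 22]  -> 2 point(s)
  x = 17: RHS = 1, y in [1, 22]  -> 2 point(s)
  x = 18: RHS = 13, y in [6, 17]  -> 2 point(s)
  x = 19: RHS = 18, y in [8, 15]  -> 2 point(s)
  x = 21: RHS = 8, y in [10, 13]  -> 2 point(s)
Affine points: 20. Add the point at infinity: total = 21.

#E(F_23) = 21


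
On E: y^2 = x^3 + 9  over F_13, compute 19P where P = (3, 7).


k = 19 = 10011_2 (binary, LSB first: 11001)
Double-and-add from P = (3, 7):
  bit 0 = 1: acc = O + (3, 7) = (3, 7)
  bit 1 = 1: acc = (3, 7) + (8, 1) = (5, 11)
  bit 2 = 0: acc unchanged = (5, 11)
  bit 3 = 0: acc unchanged = (5, 11)
  bit 4 = 1: acc = (5, 11) + (1, 7) = (8, 12)

19P = (8, 12)


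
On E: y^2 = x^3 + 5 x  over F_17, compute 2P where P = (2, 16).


Doubling: s = (3 x1^2 + a) / (2 y1)
s = (3*2^2 + 5) / (2*16) mod 17 = 0
x3 = s^2 - 2 x1 mod 17 = 0^2 - 2*2 = 13
y3 = s (x1 - x3) - y1 mod 17 = 0 * (2 - 13) - 16 = 1

2P = (13, 1)


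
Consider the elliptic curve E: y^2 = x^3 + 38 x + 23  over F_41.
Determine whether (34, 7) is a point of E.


Check whether y^2 = x^3 + 38 x + 23 (mod 41) for (x, y) = (34, 7).
LHS: y^2 = 7^2 mod 41 = 8
RHS: x^3 + 38 x + 23 = 34^3 + 38*34 + 23 mod 41 = 29
LHS != RHS

No, not on the curve


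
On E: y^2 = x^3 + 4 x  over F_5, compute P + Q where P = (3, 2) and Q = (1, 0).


P != Q, so use the chord formula.
s = (y2 - y1) / (x2 - x1) = (3) / (3) mod 5 = 1
x3 = s^2 - x1 - x2 mod 5 = 1^2 - 3 - 1 = 2
y3 = s (x1 - x3) - y1 mod 5 = 1 * (3 - 2) - 2 = 4

P + Q = (2, 4)


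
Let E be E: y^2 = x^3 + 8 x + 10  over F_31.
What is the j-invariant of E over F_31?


Delta = -16(4 a^3 + 27 b^2) mod 31 = 13
-1728 * (4 a)^3 = -1728 * (4*8)^3 mod 31 = 8
j = 8 * 13^(-1) mod 31 = 3

j = 3 (mod 31)


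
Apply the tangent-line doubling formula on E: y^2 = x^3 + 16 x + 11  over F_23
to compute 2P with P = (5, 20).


Doubling: s = (3 x1^2 + a) / (2 y1)
s = (3*5^2 + 16) / (2*20) mod 23 = 4
x3 = s^2 - 2 x1 mod 23 = 4^2 - 2*5 = 6
y3 = s (x1 - x3) - y1 mod 23 = 4 * (5 - 6) - 20 = 22

2P = (6, 22)


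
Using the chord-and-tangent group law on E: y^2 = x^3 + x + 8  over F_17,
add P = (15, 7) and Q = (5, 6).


P != Q, so use the chord formula.
s = (y2 - y1) / (x2 - x1) = (16) / (7) mod 17 = 12
x3 = s^2 - x1 - x2 mod 17 = 12^2 - 15 - 5 = 5
y3 = s (x1 - x3) - y1 mod 17 = 12 * (15 - 5) - 7 = 11

P + Q = (5, 11)


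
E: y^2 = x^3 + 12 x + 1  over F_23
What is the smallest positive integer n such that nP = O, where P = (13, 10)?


Compute successive multiples of P until we hit O:
  1P = (13, 10)
  2P = (3, 8)
  3P = (19, 21)
  4P = (18, 0)
  5P = (19, 2)
  6P = (3, 15)
  7P = (13, 13)
  8P = O

ord(P) = 8


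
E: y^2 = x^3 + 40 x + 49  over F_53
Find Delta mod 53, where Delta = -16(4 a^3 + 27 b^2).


4 a^3 + 27 b^2 = 4*40^3 + 27*49^2 = 256000 + 64827 = 320827
Delta = -16 * (320827) = -5133232
Delta mod 53 = 30

Delta = 30 (mod 53)


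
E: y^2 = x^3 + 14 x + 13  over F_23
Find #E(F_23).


For each x in F_23, count y with y^2 = x^3 + 14 x + 13 mod 23:
  x = 0: RHS = 13, y in [6, 17]  -> 2 point(s)
  x = 2: RHS = 3, y in [7, 16]  -> 2 point(s)
  x = 3: RHS = 13, y in [6, 17]  -> 2 point(s)
  x = 4: RHS = 18, y in [8, 15]  -> 2 point(s)
  x = 5: RHS = 1, y in [1, 22]  -> 2 point(s)
  x = 8: RHS = 16, y in [4, 19]  -> 2 point(s)
  x = 10: RHS = 3, y in [7, 16]  -> 2 point(s)
  x = 11: RHS = 3, y in [7, 16]  -> 2 point(s)
  x = 12: RHS = 0, y in [0]  -> 1 point(s)
  x = 13: RHS = 0, y in [0]  -> 1 point(s)
  x = 14: RHS = 9, y in [3, 20]  -> 2 point(s)
  x = 16: RHS = 9, y in [3, 20]  -> 2 point(s)
  x = 17: RHS = 12, y in [9, 14]  -> 2 point(s)
  x = 18: RHS = 2, y in [5, 18]  -> 2 point(s)
  x = 19: RHS = 8, y in [10, 13]  -> 2 point(s)
  x = 20: RHS = 13, y in [6, 17]  -> 2 point(s)
  x = 21: RHS = 0, y in [0]  -> 1 point(s)
Affine points: 31. Add the point at infinity: total = 32.

#E(F_23) = 32


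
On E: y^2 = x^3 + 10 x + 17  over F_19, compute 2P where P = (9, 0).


k = 2 = 10_2 (binary, LSB first: 01)
Double-and-add from P = (9, 0):
  bit 0 = 0: acc unchanged = O
  bit 1 = 1: acc = O + O = O

2P = O


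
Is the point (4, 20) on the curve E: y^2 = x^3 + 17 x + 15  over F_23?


Check whether y^2 = x^3 + 17 x + 15 (mod 23) for (x, y) = (4, 20).
LHS: y^2 = 20^2 mod 23 = 9
RHS: x^3 + 17 x + 15 = 4^3 + 17*4 + 15 mod 23 = 9
LHS = RHS

Yes, on the curve


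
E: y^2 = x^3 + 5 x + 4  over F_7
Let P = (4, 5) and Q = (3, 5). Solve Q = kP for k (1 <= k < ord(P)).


Enumerate multiples of P until we hit Q = (3, 5):
  1P = (4, 5)
  2P = (0, 5)
  3P = (3, 2)
  4P = (2, 1)
  5P = (5, 0)
  6P = (2, 6)
  7P = (3, 5)
Match found at i = 7.

k = 7


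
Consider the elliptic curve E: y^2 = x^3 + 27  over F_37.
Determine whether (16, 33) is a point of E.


Check whether y^2 = x^3 + 0 x + 27 (mod 37) for (x, y) = (16, 33).
LHS: y^2 = 33^2 mod 37 = 16
RHS: x^3 + 0 x + 27 = 16^3 + 0*16 + 27 mod 37 = 16
LHS = RHS

Yes, on the curve


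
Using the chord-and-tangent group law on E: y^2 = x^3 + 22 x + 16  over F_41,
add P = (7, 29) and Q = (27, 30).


P != Q, so use the chord formula.
s = (y2 - y1) / (x2 - x1) = (1) / (20) mod 41 = 39
x3 = s^2 - x1 - x2 mod 41 = 39^2 - 7 - 27 = 11
y3 = s (x1 - x3) - y1 mod 41 = 39 * (7 - 11) - 29 = 20

P + Q = (11, 20)


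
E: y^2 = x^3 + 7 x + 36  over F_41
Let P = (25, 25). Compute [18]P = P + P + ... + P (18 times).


k = 18 = 10010_2 (binary, LSB first: 01001)
Double-and-add from P = (25, 25):
  bit 0 = 0: acc unchanged = O
  bit 1 = 1: acc = O + (16, 12) = (16, 12)
  bit 2 = 0: acc unchanged = (16, 12)
  bit 3 = 0: acc unchanged = (16, 12)
  bit 4 = 1: acc = (16, 12) + (31, 27) = (36, 9)

18P = (36, 9)


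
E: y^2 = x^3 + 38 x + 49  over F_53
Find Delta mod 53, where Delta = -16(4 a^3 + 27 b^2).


4 a^3 + 27 b^2 = 4*38^3 + 27*49^2 = 219488 + 64827 = 284315
Delta = -16 * (284315) = -4549040
Delta mod 53 = 3

Delta = 3 (mod 53)


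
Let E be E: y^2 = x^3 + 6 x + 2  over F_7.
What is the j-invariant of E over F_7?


Delta = -16(4 a^3 + 27 b^2) mod 7 = 2
-1728 * (4 a)^3 = -1728 * (4*6)^3 mod 7 = 6
j = 6 * 2^(-1) mod 7 = 3

j = 3 (mod 7)


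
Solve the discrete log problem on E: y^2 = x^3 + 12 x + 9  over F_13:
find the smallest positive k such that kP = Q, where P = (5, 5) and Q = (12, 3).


Enumerate multiples of P until we hit Q = (12, 3):
  1P = (5, 5)
  2P = (12, 3)
Match found at i = 2.

k = 2


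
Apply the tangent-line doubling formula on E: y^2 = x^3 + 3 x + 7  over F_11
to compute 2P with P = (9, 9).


Doubling: s = (3 x1^2 + a) / (2 y1)
s = (3*9^2 + 3) / (2*9) mod 11 = 10
x3 = s^2 - 2 x1 mod 11 = 10^2 - 2*9 = 5
y3 = s (x1 - x3) - y1 mod 11 = 10 * (9 - 5) - 9 = 9

2P = (5, 9)


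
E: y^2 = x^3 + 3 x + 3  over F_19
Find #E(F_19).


For each x in F_19, count y with y^2 = x^3 + 3 x + 3 mod 19:
  x = 1: RHS = 7, y in [8, 11]  -> 2 point(s)
  x = 2: RHS = 17, y in [6, 13]  -> 2 point(s)
  x = 3: RHS = 1, y in [1, 18]  -> 2 point(s)
  x = 6: RHS = 9, y in [3, 16]  -> 2 point(s)
  x = 7: RHS = 6, y in [5, 14]  -> 2 point(s)
  x = 8: RHS = 7, y in [8, 11]  -> 2 point(s)
  x = 10: RHS = 7, y in [8, 11]  -> 2 point(s)
  x = 12: RHS = 0, y in [0]  -> 1 point(s)
  x = 13: RHS = 16, y in [4, 15]  -> 2 point(s)
  x = 16: RHS = 5, y in [9, 10]  -> 2 point(s)
Affine points: 19. Add the point at infinity: total = 20.

#E(F_19) = 20


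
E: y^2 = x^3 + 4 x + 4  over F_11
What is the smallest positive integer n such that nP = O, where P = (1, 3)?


Compute successive multiples of P until we hit O:
  1P = (1, 3)
  2P = (7, 1)
  3P = (8, 3)
  4P = (2, 8)
  5P = (0, 2)
  6P = (0, 9)
  7P = (2, 3)
  8P = (8, 8)
  ... (continuing to 11P)
  11P = O

ord(P) = 11


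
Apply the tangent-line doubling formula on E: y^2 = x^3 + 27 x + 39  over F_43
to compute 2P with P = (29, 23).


Doubling: s = (3 x1^2 + a) / (2 y1)
s = (3*29^2 + 27) / (2*23) mod 43 = 33
x3 = s^2 - 2 x1 mod 43 = 33^2 - 2*29 = 42
y3 = s (x1 - x3) - y1 mod 43 = 33 * (29 - 42) - 23 = 21

2P = (42, 21)


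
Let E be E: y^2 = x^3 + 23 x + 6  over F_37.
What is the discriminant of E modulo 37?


4 a^3 + 27 b^2 = 4*23^3 + 27*6^2 = 48668 + 972 = 49640
Delta = -16 * (49640) = -794240
Delta mod 37 = 2

Delta = 2 (mod 37)


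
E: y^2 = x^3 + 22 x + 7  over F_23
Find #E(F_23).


For each x in F_23, count y with y^2 = x^3 + 22 x + 7 mod 23:
  x = 2: RHS = 13, y in [6, 17]  -> 2 point(s)
  x = 3: RHS = 8, y in [10, 13]  -> 2 point(s)
  x = 5: RHS = 12, y in [9, 14]  -> 2 point(s)
  x = 10: RHS = 8, y in [10, 13]  -> 2 point(s)
  x = 11: RHS = 16, y in [4, 19]  -> 2 point(s)
  x = 13: RHS = 6, y in [11, 12]  -> 2 point(s)
  x = 14: RHS = 0, y in [0]  -> 1 point(s)
  x = 15: RHS = 9, y in [3, 20]  -> 2 point(s)
  x = 16: RHS = 16, y in [4, 19]  -> 2 point(s)
  x = 17: RHS = 4, y in [2, 21]  -> 2 point(s)
  x = 18: RHS = 2, y in [5, 18]  -> 2 point(s)
  x = 19: RHS = 16, y in [4, 19]  -> 2 point(s)
  x = 20: RHS = 6, y in [11, 12]  -> 2 point(s)
  x = 21: RHS = 1, y in [1, 22]  -> 2 point(s)
Affine points: 27. Add the point at infinity: total = 28.

#E(F_23) = 28


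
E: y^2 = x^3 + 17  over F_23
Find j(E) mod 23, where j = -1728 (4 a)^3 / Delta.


Delta = -16(4 a^3 + 27 b^2) mod 23 = 19
-1728 * (4 a)^3 = -1728 * (4*0)^3 mod 23 = 0
j = 0 * 19^(-1) mod 23 = 0

j = 0 (mod 23)


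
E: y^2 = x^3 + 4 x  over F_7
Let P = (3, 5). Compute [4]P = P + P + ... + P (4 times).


k = 4 = 100_2 (binary, LSB first: 001)
Double-and-add from P = (3, 5):
  bit 0 = 0: acc unchanged = O
  bit 1 = 0: acc unchanged = O
  bit 2 = 1: acc = O + (0, 0) = (0, 0)

4P = (0, 0)


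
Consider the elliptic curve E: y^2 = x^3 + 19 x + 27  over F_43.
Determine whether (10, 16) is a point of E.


Check whether y^2 = x^3 + 19 x + 27 (mod 43) for (x, y) = (10, 16).
LHS: y^2 = 16^2 mod 43 = 41
RHS: x^3 + 19 x + 27 = 10^3 + 19*10 + 27 mod 43 = 13
LHS != RHS

No, not on the curve


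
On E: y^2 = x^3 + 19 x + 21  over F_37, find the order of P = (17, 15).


Compute successive multiples of P until we hit O:
  1P = (17, 15)
  2P = (28, 3)
  3P = (36, 36)
  4P = (9, 25)
  5P = (1, 2)
  6P = (12, 33)
  7P = (18, 33)
  8P = (30, 10)
  ... (continuing to 37P)
  37P = O

ord(P) = 37


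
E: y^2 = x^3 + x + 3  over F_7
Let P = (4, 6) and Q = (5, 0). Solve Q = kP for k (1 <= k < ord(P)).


Enumerate multiples of P until we hit Q = (5, 0):
  1P = (4, 6)
  2P = (6, 1)
  3P = (5, 0)
Match found at i = 3.

k = 3


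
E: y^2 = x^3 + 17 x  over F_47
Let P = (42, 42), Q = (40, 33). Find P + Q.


P != Q, so use the chord formula.
s = (y2 - y1) / (x2 - x1) = (38) / (45) mod 47 = 28
x3 = s^2 - x1 - x2 mod 47 = 28^2 - 42 - 40 = 44
y3 = s (x1 - x3) - y1 mod 47 = 28 * (42 - 44) - 42 = 43

P + Q = (44, 43)


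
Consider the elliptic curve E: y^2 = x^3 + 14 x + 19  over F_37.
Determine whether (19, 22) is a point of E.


Check whether y^2 = x^3 + 14 x + 19 (mod 37) for (x, y) = (19, 22).
LHS: y^2 = 22^2 mod 37 = 3
RHS: x^3 + 14 x + 19 = 19^3 + 14*19 + 19 mod 37 = 3
LHS = RHS

Yes, on the curve


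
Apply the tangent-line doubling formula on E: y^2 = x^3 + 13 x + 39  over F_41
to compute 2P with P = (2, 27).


Doubling: s = (3 x1^2 + a) / (2 y1)
s = (3*2^2 + 13) / (2*27) mod 41 = 24
x3 = s^2 - 2 x1 mod 41 = 24^2 - 2*2 = 39
y3 = s (x1 - x3) - y1 mod 41 = 24 * (2 - 39) - 27 = 28

2P = (39, 28)


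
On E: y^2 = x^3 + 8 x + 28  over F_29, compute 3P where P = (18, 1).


k = 3 = 11_2 (binary, LSB first: 11)
Double-and-add from P = (18, 1):
  bit 0 = 1: acc = O + (18, 1) = (18, 1)
  bit 1 = 1: acc = (18, 1) + (2, 9) = (2, 20)

3P = (2, 20)


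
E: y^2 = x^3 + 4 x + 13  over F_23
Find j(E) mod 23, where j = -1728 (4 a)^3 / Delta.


Delta = -16(4 a^3 + 27 b^2) mod 23 = 15
-1728 * (4 a)^3 = -1728 * (4*4)^3 mod 23 = 17
j = 17 * 15^(-1) mod 23 = 18

j = 18 (mod 23)


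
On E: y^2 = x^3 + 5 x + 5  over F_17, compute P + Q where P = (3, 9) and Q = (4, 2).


P != Q, so use the chord formula.
s = (y2 - y1) / (x2 - x1) = (10) / (1) mod 17 = 10
x3 = s^2 - x1 - x2 mod 17 = 10^2 - 3 - 4 = 8
y3 = s (x1 - x3) - y1 mod 17 = 10 * (3 - 8) - 9 = 9

P + Q = (8, 9)


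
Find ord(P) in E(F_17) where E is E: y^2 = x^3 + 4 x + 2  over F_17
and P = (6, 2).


Compute successive multiples of P until we hit O:
  1P = (6, 2)
  2P = (7, 4)
  3P = (8, 11)
  4P = (2, 16)
  5P = (0, 11)
  6P = (9, 11)
  7P = (11, 0)
  8P = (9, 6)
  ... (continuing to 14P)
  14P = O

ord(P) = 14


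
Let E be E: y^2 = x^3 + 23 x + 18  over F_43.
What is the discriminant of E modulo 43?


4 a^3 + 27 b^2 = 4*23^3 + 27*18^2 = 48668 + 8748 = 57416
Delta = -16 * (57416) = -918656
Delta mod 43 = 39

Delta = 39 (mod 43)


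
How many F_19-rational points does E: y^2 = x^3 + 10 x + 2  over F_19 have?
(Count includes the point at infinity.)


For each x in F_19, count y with y^2 = x^3 + 10 x + 2 mod 19:
  x = 2: RHS = 11, y in [7, 12]  -> 2 point(s)
  x = 4: RHS = 11, y in [7, 12]  -> 2 point(s)
  x = 5: RHS = 6, y in [5, 14]  -> 2 point(s)
  x = 7: RHS = 16, y in [4, 15]  -> 2 point(s)
  x = 8: RHS = 5, y in [9, 10]  -> 2 point(s)
  x = 9: RHS = 4, y in [2, 17]  -> 2 point(s)
  x = 10: RHS = 0, y in [0]  -> 1 point(s)
  x = 12: RHS = 7, y in [8, 11]  -> 2 point(s)
  x = 13: RHS = 11, y in [7, 12]  -> 2 point(s)
  x = 14: RHS = 17, y in [6, 13]  -> 2 point(s)
Affine points: 19. Add the point at infinity: total = 20.

#E(F_19) = 20


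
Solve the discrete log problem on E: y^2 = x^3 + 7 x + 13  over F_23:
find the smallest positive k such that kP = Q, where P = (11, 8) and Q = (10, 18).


Enumerate multiples of P until we hit Q = (10, 18):
  1P = (11, 8)
  2P = (10, 18)
Match found at i = 2.

k = 2


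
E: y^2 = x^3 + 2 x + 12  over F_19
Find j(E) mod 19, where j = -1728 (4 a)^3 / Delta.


Delta = -16(4 a^3 + 27 b^2) mod 19 = 18
-1728 * (4 a)^3 = -1728 * (4*2)^3 mod 19 = 18
j = 18 * 18^(-1) mod 19 = 1

j = 1 (mod 19)


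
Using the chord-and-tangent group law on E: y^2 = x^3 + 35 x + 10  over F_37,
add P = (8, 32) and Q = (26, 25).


P != Q, so use the chord formula.
s = (y2 - y1) / (x2 - x1) = (30) / (18) mod 37 = 14
x3 = s^2 - x1 - x2 mod 37 = 14^2 - 8 - 26 = 14
y3 = s (x1 - x3) - y1 mod 37 = 14 * (8 - 14) - 32 = 32

P + Q = (14, 32)


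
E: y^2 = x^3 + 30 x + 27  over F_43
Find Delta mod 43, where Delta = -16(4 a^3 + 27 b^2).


4 a^3 + 27 b^2 = 4*30^3 + 27*27^2 = 108000 + 19683 = 127683
Delta = -16 * (127683) = -2042928
Delta mod 43 = 2

Delta = 2 (mod 43)


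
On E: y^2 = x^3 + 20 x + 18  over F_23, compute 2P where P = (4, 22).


Doubling: s = (3 x1^2 + a) / (2 y1)
s = (3*4^2 + 20) / (2*22) mod 23 = 12
x3 = s^2 - 2 x1 mod 23 = 12^2 - 2*4 = 21
y3 = s (x1 - x3) - y1 mod 23 = 12 * (4 - 21) - 22 = 4

2P = (21, 4)


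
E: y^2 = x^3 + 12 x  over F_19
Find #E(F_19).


For each x in F_19, count y with y^2 = x^3 + 12 x + 0 mod 19:
  x = 0: RHS = 0, y in [0]  -> 1 point(s)
  x = 3: RHS = 6, y in [5, 14]  -> 2 point(s)
  x = 4: RHS = 17, y in [6, 13]  -> 2 point(s)
  x = 7: RHS = 9, y in [3, 16]  -> 2 point(s)
  x = 8: RHS = 0, y in [0]  -> 1 point(s)
  x = 9: RHS = 1, y in [1, 18]  -> 2 point(s)
  x = 11: RHS = 0, y in [0]  -> 1 point(s)
  x = 13: RHS = 16, y in [4, 15]  -> 2 point(s)
  x = 14: RHS = 5, y in [9, 10]  -> 2 point(s)
  x = 17: RHS = 6, y in [5, 14]  -> 2 point(s)
  x = 18: RHS = 6, y in [5, 14]  -> 2 point(s)
Affine points: 19. Add the point at infinity: total = 20.

#E(F_19) = 20


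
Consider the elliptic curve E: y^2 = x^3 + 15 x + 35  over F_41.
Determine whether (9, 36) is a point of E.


Check whether y^2 = x^3 + 15 x + 35 (mod 41) for (x, y) = (9, 36).
LHS: y^2 = 36^2 mod 41 = 25
RHS: x^3 + 15 x + 35 = 9^3 + 15*9 + 35 mod 41 = 38
LHS != RHS

No, not on the curve


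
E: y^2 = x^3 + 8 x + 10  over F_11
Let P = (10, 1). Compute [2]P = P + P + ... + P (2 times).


k = 2 = 10_2 (binary, LSB first: 01)
Double-and-add from P = (10, 1):
  bit 0 = 0: acc unchanged = O
  bit 1 = 1: acc = O + (2, 10) = (2, 10)

2P = (2, 10)


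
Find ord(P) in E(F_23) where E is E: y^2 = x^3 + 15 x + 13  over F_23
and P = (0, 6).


Compute successive multiples of P until we hit O:
  1P = (0, 6)
  2P = (3, 19)
  3P = (3, 4)
  4P = (0, 17)
  5P = O

ord(P) = 5


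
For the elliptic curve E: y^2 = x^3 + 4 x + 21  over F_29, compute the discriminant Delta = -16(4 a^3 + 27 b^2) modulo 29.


4 a^3 + 27 b^2 = 4*4^3 + 27*21^2 = 256 + 11907 = 12163
Delta = -16 * (12163) = -194608
Delta mod 29 = 11

Delta = 11 (mod 29)


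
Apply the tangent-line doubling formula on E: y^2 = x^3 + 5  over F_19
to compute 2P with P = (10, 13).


Doubling: s = (3 x1^2 + a) / (2 y1)
s = (3*10^2 + 0) / (2*13) mod 19 = 13
x3 = s^2 - 2 x1 mod 19 = 13^2 - 2*10 = 16
y3 = s (x1 - x3) - y1 mod 19 = 13 * (10 - 16) - 13 = 4

2P = (16, 4)


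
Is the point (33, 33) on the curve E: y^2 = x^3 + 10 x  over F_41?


Check whether y^2 = x^3 + 10 x + 0 (mod 41) for (x, y) = (33, 33).
LHS: y^2 = 33^2 mod 41 = 23
RHS: x^3 + 10 x + 0 = 33^3 + 10*33 + 0 mod 41 = 23
LHS = RHS

Yes, on the curve


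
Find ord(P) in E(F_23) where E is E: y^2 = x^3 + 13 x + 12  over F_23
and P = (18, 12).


Compute successive multiples of P until we hit O:
  1P = (18, 12)
  2P = (3, 20)
  3P = (3, 3)
  4P = (18, 11)
  5P = O

ord(P) = 5


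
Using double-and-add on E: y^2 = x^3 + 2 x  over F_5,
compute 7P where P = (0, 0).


k = 7 = 111_2 (binary, LSB first: 111)
Double-and-add from P = (0, 0):
  bit 0 = 1: acc = O + (0, 0) = (0, 0)
  bit 1 = 1: acc = (0, 0) + O = (0, 0)
  bit 2 = 1: acc = (0, 0) + O = (0, 0)

7P = (0, 0)


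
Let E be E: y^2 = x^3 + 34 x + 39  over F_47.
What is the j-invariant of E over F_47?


Delta = -16(4 a^3 + 27 b^2) mod 47 = 19
-1728 * (4 a)^3 = -1728 * (4*34)^3 mod 47 = 35
j = 35 * 19^(-1) mod 47 = 34

j = 34 (mod 47)


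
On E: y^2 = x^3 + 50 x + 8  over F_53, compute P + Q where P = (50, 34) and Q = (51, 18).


P != Q, so use the chord formula.
s = (y2 - y1) / (x2 - x1) = (37) / (1) mod 53 = 37
x3 = s^2 - x1 - x2 mod 53 = 37^2 - 50 - 51 = 49
y3 = s (x1 - x3) - y1 mod 53 = 37 * (50 - 49) - 34 = 3

P + Q = (49, 3)


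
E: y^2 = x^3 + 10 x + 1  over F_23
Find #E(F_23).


For each x in F_23, count y with y^2 = x^3 + 10 x + 1 mod 23:
  x = 0: RHS = 1, y in [1, 22]  -> 2 point(s)
  x = 1: RHS = 12, y in [9, 14]  -> 2 point(s)
  x = 2: RHS = 6, y in [11, 12]  -> 2 point(s)
  x = 3: RHS = 12, y in [9, 14]  -> 2 point(s)
  x = 4: RHS = 13, y in [6, 17]  -> 2 point(s)
  x = 6: RHS = 1, y in [1, 22]  -> 2 point(s)
  x = 7: RHS = 0, y in [0]  -> 1 point(s)
  x = 8: RHS = 18, y in [8, 15]  -> 2 point(s)
  x = 11: RHS = 16, y in [4, 19]  -> 2 point(s)
  x = 12: RHS = 9, y in [3, 20]  -> 2 point(s)
  x = 16: RHS = 2, y in [5, 18]  -> 2 point(s)
  x = 17: RHS = 1, y in [1, 22]  -> 2 point(s)
  x = 19: RHS = 12, y in [9, 14]  -> 2 point(s)
  x = 20: RHS = 13, y in [6, 17]  -> 2 point(s)
  x = 22: RHS = 13, y in [6, 17]  -> 2 point(s)
Affine points: 29. Add the point at infinity: total = 30.

#E(F_23) = 30


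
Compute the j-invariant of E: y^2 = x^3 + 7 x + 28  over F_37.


Delta = -16(4 a^3 + 27 b^2) mod 37 = 36
-1728 * (4 a)^3 = -1728 * (4*7)^3 mod 37 = 10
j = 10 * 36^(-1) mod 37 = 27

j = 27 (mod 37)


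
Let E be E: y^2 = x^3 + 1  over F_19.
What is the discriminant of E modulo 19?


4 a^3 + 27 b^2 = 4*0^3 + 27*1^2 = 0 + 27 = 27
Delta = -16 * (27) = -432
Delta mod 19 = 5

Delta = 5 (mod 19)


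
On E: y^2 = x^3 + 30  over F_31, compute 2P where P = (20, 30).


Doubling: s = (3 x1^2 + a) / (2 y1)
s = (3*20^2 + 0) / (2*30) mod 31 = 20
x3 = s^2 - 2 x1 mod 31 = 20^2 - 2*20 = 19
y3 = s (x1 - x3) - y1 mod 31 = 20 * (20 - 19) - 30 = 21

2P = (19, 21)


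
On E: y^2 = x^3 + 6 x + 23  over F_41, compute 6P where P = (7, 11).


k = 6 = 110_2 (binary, LSB first: 011)
Double-and-add from P = (7, 11):
  bit 0 = 0: acc unchanged = O
  bit 1 = 1: acc = O + (17, 35) = (17, 35)
  bit 2 = 1: acc = (17, 35) + (8, 38) = (7, 30)

6P = (7, 30)


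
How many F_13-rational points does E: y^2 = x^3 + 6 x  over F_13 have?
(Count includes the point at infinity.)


For each x in F_13, count y with y^2 = x^3 + 6 x + 0 mod 13:
  x = 0: RHS = 0, y in [0]  -> 1 point(s)
  x = 4: RHS = 10, y in [6, 7]  -> 2 point(s)
  x = 5: RHS = 12, y in [5, 8]  -> 2 point(s)
  x = 8: RHS = 1, y in [1, 12]  -> 2 point(s)
  x = 9: RHS = 3, y in [4, 9]  -> 2 point(s)
Affine points: 9. Add the point at infinity: total = 10.

#E(F_13) = 10


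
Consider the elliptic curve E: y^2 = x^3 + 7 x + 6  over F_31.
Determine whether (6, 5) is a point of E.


Check whether y^2 = x^3 + 7 x + 6 (mod 31) for (x, y) = (6, 5).
LHS: y^2 = 5^2 mod 31 = 25
RHS: x^3 + 7 x + 6 = 6^3 + 7*6 + 6 mod 31 = 16
LHS != RHS

No, not on the curve


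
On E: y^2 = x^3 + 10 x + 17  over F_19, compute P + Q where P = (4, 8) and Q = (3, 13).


P != Q, so use the chord formula.
s = (y2 - y1) / (x2 - x1) = (5) / (18) mod 19 = 14
x3 = s^2 - x1 - x2 mod 19 = 14^2 - 4 - 3 = 18
y3 = s (x1 - x3) - y1 mod 19 = 14 * (4 - 18) - 8 = 5

P + Q = (18, 5)


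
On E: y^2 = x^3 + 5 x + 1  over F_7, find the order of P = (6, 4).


Compute successive multiples of P until we hit O:
  1P = (6, 4)
  2P = (3, 6)
  3P = (0, 6)
  4P = (5, 5)
  5P = (4, 1)
  6P = (1, 0)
  7P = (4, 6)
  8P = (5, 2)
  ... (continuing to 12P)
  12P = O

ord(P) = 12


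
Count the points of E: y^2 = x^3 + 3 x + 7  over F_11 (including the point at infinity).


For each x in F_11, count y with y^2 = x^3 + 3 x + 7 mod 11:
  x = 1: RHS = 0, y in [0]  -> 1 point(s)
  x = 5: RHS = 4, y in [2, 9]  -> 2 point(s)
  x = 8: RHS = 4, y in [2, 9]  -> 2 point(s)
  x = 9: RHS = 4, y in [2, 9]  -> 2 point(s)
  x = 10: RHS = 3, y in [5, 6]  -> 2 point(s)
Affine points: 9. Add the point at infinity: total = 10.

#E(F_11) = 10


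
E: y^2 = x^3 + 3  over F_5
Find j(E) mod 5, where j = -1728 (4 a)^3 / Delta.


Delta = -16(4 a^3 + 27 b^2) mod 5 = 2
-1728 * (4 a)^3 = -1728 * (4*0)^3 mod 5 = 0
j = 0 * 2^(-1) mod 5 = 0

j = 0 (mod 5)


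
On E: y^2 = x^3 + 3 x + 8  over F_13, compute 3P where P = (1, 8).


k = 3 = 11_2 (binary, LSB first: 11)
Double-and-add from P = (1, 8):
  bit 0 = 1: acc = O + (1, 8) = (1, 8)
  bit 1 = 1: acc = (1, 8) + (2, 3) = (9, 6)

3P = (9, 6)


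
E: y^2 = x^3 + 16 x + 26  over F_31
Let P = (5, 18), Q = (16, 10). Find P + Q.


P != Q, so use the chord formula.
s = (y2 - y1) / (x2 - x1) = (23) / (11) mod 31 = 19
x3 = s^2 - x1 - x2 mod 31 = 19^2 - 5 - 16 = 30
y3 = s (x1 - x3) - y1 mod 31 = 19 * (5 - 30) - 18 = 3

P + Q = (30, 3)


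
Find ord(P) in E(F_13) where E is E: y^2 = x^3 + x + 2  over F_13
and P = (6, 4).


Compute successive multiples of P until we hit O:
  1P = (6, 4)
  2P = (2, 5)
  3P = (1, 11)
  4P = (9, 8)
  5P = (7, 12)
  6P = (12, 0)
  7P = (7, 1)
  8P = (9, 5)
  ... (continuing to 12P)
  12P = O

ord(P) = 12


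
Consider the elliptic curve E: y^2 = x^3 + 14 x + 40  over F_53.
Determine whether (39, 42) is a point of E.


Check whether y^2 = x^3 + 14 x + 40 (mod 53) for (x, y) = (39, 42).
LHS: y^2 = 42^2 mod 53 = 15
RHS: x^3 + 14 x + 40 = 39^3 + 14*39 + 40 mod 53 = 15
LHS = RHS

Yes, on the curve


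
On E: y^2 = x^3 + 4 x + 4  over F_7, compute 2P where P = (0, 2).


Doubling: s = (3 x1^2 + a) / (2 y1)
s = (3*0^2 + 4) / (2*2) mod 7 = 1
x3 = s^2 - 2 x1 mod 7 = 1^2 - 2*0 = 1
y3 = s (x1 - x3) - y1 mod 7 = 1 * (0 - 1) - 2 = 4

2P = (1, 4)


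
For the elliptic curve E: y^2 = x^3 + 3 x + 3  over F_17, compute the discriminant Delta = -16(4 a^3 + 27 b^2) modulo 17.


4 a^3 + 27 b^2 = 4*3^3 + 27*3^2 = 108 + 243 = 351
Delta = -16 * (351) = -5616
Delta mod 17 = 11

Delta = 11 (mod 17)


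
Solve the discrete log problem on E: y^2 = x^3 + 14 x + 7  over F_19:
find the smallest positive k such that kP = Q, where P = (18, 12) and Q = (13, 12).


Enumerate multiples of P until we hit Q = (13, 12):
  1P = (18, 12)
  2P = (9, 11)
  3P = (15, 1)
  4P = (10, 11)
  5P = (2, 9)
  6P = (0, 8)
  7P = (17, 3)
  8P = (8, 2)
  9P = (13, 12)
Match found at i = 9.

k = 9


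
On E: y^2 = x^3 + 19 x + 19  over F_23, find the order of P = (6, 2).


Compute successive multiples of P until we hit O:
  1P = (6, 2)
  2P = (20, 2)
  3P = (20, 21)
  4P = (6, 21)
  5P = O

ord(P) = 5


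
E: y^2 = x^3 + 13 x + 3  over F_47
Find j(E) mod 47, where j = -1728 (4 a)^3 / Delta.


Delta = -16(4 a^3 + 27 b^2) mod 47 = 29
-1728 * (4 a)^3 = -1728 * (4*13)^3 mod 47 = 12
j = 12 * 29^(-1) mod 47 = 15

j = 15 (mod 47)


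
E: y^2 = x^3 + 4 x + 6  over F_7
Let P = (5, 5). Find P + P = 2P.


Doubling: s = (3 x1^2 + a) / (2 y1)
s = (3*5^2 + 4) / (2*5) mod 7 = 3
x3 = s^2 - 2 x1 mod 7 = 3^2 - 2*5 = 6
y3 = s (x1 - x3) - y1 mod 7 = 3 * (5 - 6) - 5 = 6

2P = (6, 6)


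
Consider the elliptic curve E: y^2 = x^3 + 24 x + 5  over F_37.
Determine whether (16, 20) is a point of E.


Check whether y^2 = x^3 + 24 x + 5 (mod 37) for (x, y) = (16, 20).
LHS: y^2 = 20^2 mod 37 = 30
RHS: x^3 + 24 x + 5 = 16^3 + 24*16 + 5 mod 37 = 8
LHS != RHS

No, not on the curve


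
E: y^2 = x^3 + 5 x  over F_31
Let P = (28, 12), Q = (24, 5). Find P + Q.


P != Q, so use the chord formula.
s = (y2 - y1) / (x2 - x1) = (24) / (27) mod 31 = 25
x3 = s^2 - x1 - x2 mod 31 = 25^2 - 28 - 24 = 15
y3 = s (x1 - x3) - y1 mod 31 = 25 * (28 - 15) - 12 = 3

P + Q = (15, 3)


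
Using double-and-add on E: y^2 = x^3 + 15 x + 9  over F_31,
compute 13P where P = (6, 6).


k = 13 = 1101_2 (binary, LSB first: 1011)
Double-and-add from P = (6, 6):
  bit 0 = 1: acc = O + (6, 6) = (6, 6)
  bit 1 = 0: acc unchanged = (6, 6)
  bit 2 = 1: acc = (6, 6) + (4, 28) = (18, 2)
  bit 3 = 1: acc = (18, 2) + (17, 0) = (0, 3)

13P = (0, 3)


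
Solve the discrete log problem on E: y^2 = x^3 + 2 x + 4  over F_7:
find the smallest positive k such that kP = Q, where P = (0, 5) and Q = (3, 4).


Enumerate multiples of P until we hit Q = (3, 4):
  1P = (0, 5)
  2P = (2, 3)
  3P = (6, 1)
  4P = (3, 4)
Match found at i = 4.

k = 4


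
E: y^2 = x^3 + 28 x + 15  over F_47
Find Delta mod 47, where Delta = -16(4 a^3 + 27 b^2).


4 a^3 + 27 b^2 = 4*28^3 + 27*15^2 = 87808 + 6075 = 93883
Delta = -16 * (93883) = -1502128
Delta mod 47 = 39

Delta = 39 (mod 47)


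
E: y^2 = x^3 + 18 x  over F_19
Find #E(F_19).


For each x in F_19, count y with y^2 = x^3 + 18 x + 0 mod 19:
  x = 0: RHS = 0, y in [0]  -> 1 point(s)
  x = 1: RHS = 0, y in [0]  -> 1 point(s)
  x = 2: RHS = 6, y in [5, 14]  -> 2 point(s)
  x = 3: RHS = 5, y in [9, 10]  -> 2 point(s)
  x = 5: RHS = 6, y in [5, 14]  -> 2 point(s)
  x = 6: RHS = 1, y in [1, 18]  -> 2 point(s)
  x = 9: RHS = 17, y in [6, 13]  -> 2 point(s)
  x = 11: RHS = 9, y in [3, 16]  -> 2 point(s)
  x = 12: RHS = 6, y in [5, 14]  -> 2 point(s)
  x = 15: RHS = 16, y in [4, 15]  -> 2 point(s)
  x = 18: RHS = 0, y in [0]  -> 1 point(s)
Affine points: 19. Add the point at infinity: total = 20.

#E(F_19) = 20


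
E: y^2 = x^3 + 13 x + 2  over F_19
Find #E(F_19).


For each x in F_19, count y with y^2 = x^3 + 13 x + 2 mod 19:
  x = 1: RHS = 16, y in [4, 15]  -> 2 point(s)
  x = 2: RHS = 17, y in [6, 13]  -> 2 point(s)
  x = 3: RHS = 11, y in [7, 12]  -> 2 point(s)
  x = 4: RHS = 4, y in [2, 17]  -> 2 point(s)
  x = 6: RHS = 11, y in [7, 12]  -> 2 point(s)
  x = 10: RHS = 11, y in [7, 12]  -> 2 point(s)
  x = 12: RHS = 5, y in [9, 10]  -> 2 point(s)
  x = 15: RHS = 0, y in [0]  -> 1 point(s)
  x = 17: RHS = 6, y in [5, 14]  -> 2 point(s)
  x = 18: RHS = 7, y in [8, 11]  -> 2 point(s)
Affine points: 19. Add the point at infinity: total = 20.

#E(F_19) = 20


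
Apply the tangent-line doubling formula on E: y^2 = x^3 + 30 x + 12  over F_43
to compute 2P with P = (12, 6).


Doubling: s = (3 x1^2 + a) / (2 y1)
s = (3*12^2 + 30) / (2*6) mod 43 = 17
x3 = s^2 - 2 x1 mod 43 = 17^2 - 2*12 = 7
y3 = s (x1 - x3) - y1 mod 43 = 17 * (12 - 7) - 6 = 36

2P = (7, 36)


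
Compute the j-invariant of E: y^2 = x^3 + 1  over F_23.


Delta = -16(4 a^3 + 27 b^2) mod 23 = 5
-1728 * (4 a)^3 = -1728 * (4*0)^3 mod 23 = 0
j = 0 * 5^(-1) mod 23 = 0

j = 0 (mod 23)


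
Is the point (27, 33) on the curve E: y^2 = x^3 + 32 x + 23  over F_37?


Check whether y^2 = x^3 + 32 x + 23 (mod 37) for (x, y) = (27, 33).
LHS: y^2 = 33^2 mod 37 = 16
RHS: x^3 + 32 x + 23 = 27^3 + 32*27 + 23 mod 37 = 35
LHS != RHS

No, not on the curve


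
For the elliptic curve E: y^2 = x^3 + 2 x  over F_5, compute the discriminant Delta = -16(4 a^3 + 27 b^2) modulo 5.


4 a^3 + 27 b^2 = 4*2^3 + 27*0^2 = 32 + 0 = 32
Delta = -16 * (32) = -512
Delta mod 5 = 3

Delta = 3 (mod 5)


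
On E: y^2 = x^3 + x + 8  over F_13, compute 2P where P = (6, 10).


k = 2 = 10_2 (binary, LSB first: 01)
Double-and-add from P = (6, 10):
  bit 0 = 0: acc unchanged = O
  bit 1 = 1: acc = O + (10, 2) = (10, 2)

2P = (10, 2)


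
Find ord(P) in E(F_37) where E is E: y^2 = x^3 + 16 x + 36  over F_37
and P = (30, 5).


Compute successive multiples of P until we hit O:
  1P = (30, 5)
  2P = (7, 11)
  3P = (10, 30)
  4P = (24, 6)
  5P = (19, 24)
  6P = (13, 6)
  7P = (15, 5)
  8P = (29, 32)
  ... (continuing to 23P)
  23P = O

ord(P) = 23


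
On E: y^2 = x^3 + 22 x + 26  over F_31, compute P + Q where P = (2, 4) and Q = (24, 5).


P != Q, so use the chord formula.
s = (y2 - y1) / (x2 - x1) = (1) / (22) mod 31 = 24
x3 = s^2 - x1 - x2 mod 31 = 24^2 - 2 - 24 = 23
y3 = s (x1 - x3) - y1 mod 31 = 24 * (2 - 23) - 4 = 19

P + Q = (23, 19)


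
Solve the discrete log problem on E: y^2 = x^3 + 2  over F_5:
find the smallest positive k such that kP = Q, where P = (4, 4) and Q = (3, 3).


Enumerate multiples of P until we hit Q = (3, 3):
  1P = (4, 4)
  2P = (3, 2)
  3P = (2, 0)
  4P = (3, 3)
Match found at i = 4.

k = 4


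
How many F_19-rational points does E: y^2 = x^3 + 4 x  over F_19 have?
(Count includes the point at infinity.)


For each x in F_19, count y with y^2 = x^3 + 4 x + 0 mod 19:
  x = 0: RHS = 0, y in [0]  -> 1 point(s)
  x = 1: RHS = 5, y in [9, 10]  -> 2 point(s)
  x = 2: RHS = 16, y in [4, 15]  -> 2 point(s)
  x = 3: RHS = 1, y in [1, 18]  -> 2 point(s)
  x = 4: RHS = 4, y in [2, 17]  -> 2 point(s)
  x = 9: RHS = 5, y in [9, 10]  -> 2 point(s)
  x = 11: RHS = 7, y in [8, 11]  -> 2 point(s)
  x = 12: RHS = 9, y in [3, 16]  -> 2 point(s)
  x = 13: RHS = 7, y in [8, 11]  -> 2 point(s)
  x = 14: RHS = 7, y in [8, 11]  -> 2 point(s)
Affine points: 19. Add the point at infinity: total = 20.

#E(F_19) = 20
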